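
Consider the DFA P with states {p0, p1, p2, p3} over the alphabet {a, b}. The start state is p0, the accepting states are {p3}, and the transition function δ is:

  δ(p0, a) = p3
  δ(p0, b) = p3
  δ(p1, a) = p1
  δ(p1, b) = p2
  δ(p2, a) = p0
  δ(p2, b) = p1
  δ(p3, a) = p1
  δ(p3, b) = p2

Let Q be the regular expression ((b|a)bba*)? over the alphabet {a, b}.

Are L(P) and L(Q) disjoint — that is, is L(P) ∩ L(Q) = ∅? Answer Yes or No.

Converting the expression Q to a DFA (subset construction, then merging equivalent states) gives the minimal DFA with states {q0, q1, q2, q3, q4}, start state q0, accepting states {q0, q4} and transitions q0: a→q1, b→q1; q1: a→q2, b→q3; q2: a→q2, b→q2; q3: a→q2, b→q4; q4: a→q4, b→q2.
Exploring the product automaton P × Q from the start pair (p0, q0), following both machines on each input symbol, reaches 8 state pairs: (p0, q0), (p3, q1), (p1, q2), (p2, q3), (p2, q2), (p0, q2), (p1, q4), (p3, q2).
P accepts in {p3} and Q accepts in {q0, q4}; no reachable pair has both components accepting, so no string drives both machines to acceptance simultaneously and L(P) ∩ L(Q) = ∅.
So no string is accepted by both, and the intersection is empty.

Yes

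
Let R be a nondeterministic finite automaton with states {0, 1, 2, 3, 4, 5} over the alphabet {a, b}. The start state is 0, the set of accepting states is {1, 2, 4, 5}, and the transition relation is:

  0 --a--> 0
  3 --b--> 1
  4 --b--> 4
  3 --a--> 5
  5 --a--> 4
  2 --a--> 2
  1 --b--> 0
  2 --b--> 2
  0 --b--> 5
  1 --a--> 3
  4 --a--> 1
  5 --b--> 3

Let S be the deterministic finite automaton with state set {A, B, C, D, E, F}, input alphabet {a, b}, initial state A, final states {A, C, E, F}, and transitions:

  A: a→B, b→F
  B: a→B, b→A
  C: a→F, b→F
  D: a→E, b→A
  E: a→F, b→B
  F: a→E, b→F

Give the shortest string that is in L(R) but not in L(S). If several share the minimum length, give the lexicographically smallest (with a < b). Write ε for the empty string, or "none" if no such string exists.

aba

The string aba is accepted by R but not by S.
No shorter string lies in the difference, and aba is the lexicographically first length-3 string in L(R) \ L(S).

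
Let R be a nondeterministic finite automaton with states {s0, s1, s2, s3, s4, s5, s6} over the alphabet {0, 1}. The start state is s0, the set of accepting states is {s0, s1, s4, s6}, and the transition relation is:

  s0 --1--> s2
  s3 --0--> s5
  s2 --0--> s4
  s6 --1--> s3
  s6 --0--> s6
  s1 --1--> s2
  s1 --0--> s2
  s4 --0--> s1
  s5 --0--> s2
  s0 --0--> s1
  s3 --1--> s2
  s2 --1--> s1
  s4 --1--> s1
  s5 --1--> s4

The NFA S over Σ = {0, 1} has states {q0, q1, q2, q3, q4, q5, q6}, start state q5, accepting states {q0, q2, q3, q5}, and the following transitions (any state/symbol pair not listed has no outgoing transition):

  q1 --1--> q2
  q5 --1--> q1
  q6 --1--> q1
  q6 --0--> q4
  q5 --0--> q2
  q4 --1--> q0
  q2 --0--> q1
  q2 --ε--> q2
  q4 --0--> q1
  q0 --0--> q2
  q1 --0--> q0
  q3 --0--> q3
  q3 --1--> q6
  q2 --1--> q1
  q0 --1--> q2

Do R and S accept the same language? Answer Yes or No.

Yes

Exploring the product automaton R × S from the start pair (s0, q5), following both machines on each input symbol, reaches 4 state pairs: (s0, q5), (s1, q2), (s2, q1), (s4, q0).
R accepts in {s0, s1, s4, s6} and S accepts in {q0, q2, q3, q5}. In every reachable pair the two components are either both accepting — (s0, q5), (s1, q2), (s4, q0) — or both non-accepting, so no string is accepted by exactly one of the machines: L(R) \ L(S) and L(S) \ L(R) are both empty.
Hence every string is accepted by R iff it is accepted by S, and the two languages coincide.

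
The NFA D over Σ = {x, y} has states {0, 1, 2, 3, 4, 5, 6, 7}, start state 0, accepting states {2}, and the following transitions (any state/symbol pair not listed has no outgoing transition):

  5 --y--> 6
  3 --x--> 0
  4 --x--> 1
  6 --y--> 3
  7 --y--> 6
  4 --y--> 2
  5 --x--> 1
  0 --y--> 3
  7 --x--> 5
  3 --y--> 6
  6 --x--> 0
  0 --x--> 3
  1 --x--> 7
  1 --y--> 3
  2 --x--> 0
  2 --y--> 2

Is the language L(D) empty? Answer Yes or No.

Yes

The states reachable from the start state are {0, 3, 6}.
None of the accepting states {2} is reachable, so no string is accepted and L(D) = ∅.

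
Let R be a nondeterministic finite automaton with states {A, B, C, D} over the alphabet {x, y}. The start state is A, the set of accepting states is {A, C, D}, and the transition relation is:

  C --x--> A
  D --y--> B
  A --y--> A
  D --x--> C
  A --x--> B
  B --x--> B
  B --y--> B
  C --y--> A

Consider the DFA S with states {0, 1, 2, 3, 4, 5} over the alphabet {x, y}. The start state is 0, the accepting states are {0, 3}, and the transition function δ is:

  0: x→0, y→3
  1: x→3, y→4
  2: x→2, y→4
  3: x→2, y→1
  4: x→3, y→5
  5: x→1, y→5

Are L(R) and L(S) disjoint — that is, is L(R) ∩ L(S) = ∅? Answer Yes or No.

The empty string ε is accepted by both R and S.
Hence L(R) ∩ L(S) ≠ ∅.

No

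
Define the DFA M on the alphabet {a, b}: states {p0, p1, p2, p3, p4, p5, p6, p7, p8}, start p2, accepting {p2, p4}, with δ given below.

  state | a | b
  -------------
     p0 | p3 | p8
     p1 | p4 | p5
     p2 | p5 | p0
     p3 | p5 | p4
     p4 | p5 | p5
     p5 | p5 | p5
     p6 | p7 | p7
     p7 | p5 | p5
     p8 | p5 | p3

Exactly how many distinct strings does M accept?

The useful subgraph on states {p0, p2, p3, p4, p8} is acyclic, so L(M) is finite; the longest accepting path visits 5 useful states, giving maximum string length 4.
Counting accepting paths from p2 by length: 1 of length 0, 1 of length 3, 1 of length 4. Total 3.

3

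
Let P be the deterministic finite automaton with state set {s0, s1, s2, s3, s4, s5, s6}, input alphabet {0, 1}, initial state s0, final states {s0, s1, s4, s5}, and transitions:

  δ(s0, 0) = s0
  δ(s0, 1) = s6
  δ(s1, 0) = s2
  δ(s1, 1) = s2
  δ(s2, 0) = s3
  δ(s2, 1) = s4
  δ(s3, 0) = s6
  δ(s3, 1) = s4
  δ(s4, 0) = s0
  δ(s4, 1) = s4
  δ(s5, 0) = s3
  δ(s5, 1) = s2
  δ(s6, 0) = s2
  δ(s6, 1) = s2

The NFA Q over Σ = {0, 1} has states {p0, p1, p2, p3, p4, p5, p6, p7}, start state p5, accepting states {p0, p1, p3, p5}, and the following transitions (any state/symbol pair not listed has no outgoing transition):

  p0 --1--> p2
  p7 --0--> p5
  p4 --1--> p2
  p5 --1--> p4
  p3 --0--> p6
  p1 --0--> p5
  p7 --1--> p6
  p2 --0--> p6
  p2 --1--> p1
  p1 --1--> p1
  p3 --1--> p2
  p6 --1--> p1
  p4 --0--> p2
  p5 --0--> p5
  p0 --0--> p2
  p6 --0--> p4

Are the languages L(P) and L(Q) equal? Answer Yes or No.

Exploring the product automaton P × Q from the start pair (s0, p5), following both machines on each input symbol, reaches 5 state pairs: (s0, p5), (s6, p4), (s2, p2), (s3, p6), (s4, p1).
P accepts in {s0, s1, s4, s5} and Q accepts in {p0, p1, p3, p5}. In every reachable pair the two components are either both accepting — (s0, p5), (s4, p1) — or both non-accepting, so no string is accepted by exactly one of the machines: L(P) \ L(Q) and L(Q) \ L(P) are both empty.
Hence every string is accepted by P iff it is accepted by Q, and the two languages coincide.

Yes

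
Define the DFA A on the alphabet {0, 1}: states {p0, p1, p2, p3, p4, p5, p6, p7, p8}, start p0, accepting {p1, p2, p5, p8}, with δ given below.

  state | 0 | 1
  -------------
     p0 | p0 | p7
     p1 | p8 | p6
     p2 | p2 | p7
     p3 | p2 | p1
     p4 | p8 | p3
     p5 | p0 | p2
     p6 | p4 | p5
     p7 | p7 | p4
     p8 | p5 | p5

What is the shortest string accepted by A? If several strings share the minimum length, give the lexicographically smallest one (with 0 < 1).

A breadth-first search from p0 reaches an accepting state first via the path p0 → p7 → p4 → p8 on input 110.
No string of length < 3 is accepted (BFS exhausts all shorter strings without reaching an accepting state), and 110 is the lexicographically least accepting string of length 3.

110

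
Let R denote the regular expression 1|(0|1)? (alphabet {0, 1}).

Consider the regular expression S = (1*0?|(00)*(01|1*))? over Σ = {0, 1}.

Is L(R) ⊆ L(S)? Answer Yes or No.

Yes

Converting the expression R to a DFA (subset construction, then merging equivalent states) gives the minimal DFA with states {r0, r1, r2}, start state r0, accepting states {r0, r1} and transitions r0: 0→r1, 1→r1; r1: 0→r2, 1→r2; r2: 0→r2, 1→r2.
Converting the expression S to a DFA (subset construction, then merging equivalent states) gives the minimal DFA with states {s0, s1, s2, s3, s4, s5, s6, s7}, start state s0, accepting states {s0, s1, s2, s3, s4, s6} and transitions s0: 0→s1, 1→s2; s1: 0→s3, 1→s4; s2: 0→s4, 1→s2; s3: 0→s5, 1→s6; s4: 0→s7, 1→s7; s5: 0→s3, 1→s4; s6: 0→s7, 1→s6; s7: 0→s7, 1→s7.
Exploring the product automaton R × S from the start pair (r0, s0), following both machines on each input symbol, reaches 9 state pairs: (r0, s0), (r1, s1), (r1, s2), (r2, s3), (r2, s4), (r2, s2), (r2, s5), (r2, s6), (r2, s7).
R accepts in {r0, r1} and S accepts in {s0, s1, s2, s3, s4, s6}. The reachable pairs whose R-component is accepting are (r0, s0), (r1, s1), (r1, s2); in each of them the S-component is accepting too, so the product for L(R) \ L(S) (R-component accepting, S-component rejecting) has no reachable accepting pair and the difference is empty.
Hence every string in L(R) is also in L(S).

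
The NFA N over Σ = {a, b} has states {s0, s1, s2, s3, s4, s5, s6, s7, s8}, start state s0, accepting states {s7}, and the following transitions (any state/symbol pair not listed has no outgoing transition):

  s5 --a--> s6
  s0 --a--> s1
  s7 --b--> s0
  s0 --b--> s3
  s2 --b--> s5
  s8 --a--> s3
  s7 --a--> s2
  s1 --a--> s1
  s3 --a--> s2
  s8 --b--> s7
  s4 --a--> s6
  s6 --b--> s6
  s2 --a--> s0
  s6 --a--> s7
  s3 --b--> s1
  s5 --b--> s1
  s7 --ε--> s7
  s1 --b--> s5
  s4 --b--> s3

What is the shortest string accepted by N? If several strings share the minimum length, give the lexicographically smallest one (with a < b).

abaa

A breadth-first search from s0 reaches an accepting state first via the path s0 → s1 → s5 → s6 → s7 on input abaa.
No string of length < 4 is accepted (BFS exhausts all shorter strings without reaching an accepting state), and abaa is the lexicographically least accepting string of length 4.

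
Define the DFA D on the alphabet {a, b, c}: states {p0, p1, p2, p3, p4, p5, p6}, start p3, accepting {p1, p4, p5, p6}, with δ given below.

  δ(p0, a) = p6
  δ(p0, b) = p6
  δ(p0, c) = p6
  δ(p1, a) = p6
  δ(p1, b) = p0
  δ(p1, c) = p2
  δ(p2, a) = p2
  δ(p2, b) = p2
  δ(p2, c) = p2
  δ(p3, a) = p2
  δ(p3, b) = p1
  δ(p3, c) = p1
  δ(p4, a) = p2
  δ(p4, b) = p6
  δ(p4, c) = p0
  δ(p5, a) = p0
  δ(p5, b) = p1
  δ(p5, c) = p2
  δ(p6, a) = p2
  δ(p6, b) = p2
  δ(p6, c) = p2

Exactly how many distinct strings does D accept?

The useful subgraph on states {p0, p1, p3, p6} is acyclic, so L(D) is finite; the longest accepting path visits 4 useful states, giving maximum string length 3.
Counting accepting paths from p3 by length: 2 of length 1, 2 of length 2, 6 of length 3. Total 10.

10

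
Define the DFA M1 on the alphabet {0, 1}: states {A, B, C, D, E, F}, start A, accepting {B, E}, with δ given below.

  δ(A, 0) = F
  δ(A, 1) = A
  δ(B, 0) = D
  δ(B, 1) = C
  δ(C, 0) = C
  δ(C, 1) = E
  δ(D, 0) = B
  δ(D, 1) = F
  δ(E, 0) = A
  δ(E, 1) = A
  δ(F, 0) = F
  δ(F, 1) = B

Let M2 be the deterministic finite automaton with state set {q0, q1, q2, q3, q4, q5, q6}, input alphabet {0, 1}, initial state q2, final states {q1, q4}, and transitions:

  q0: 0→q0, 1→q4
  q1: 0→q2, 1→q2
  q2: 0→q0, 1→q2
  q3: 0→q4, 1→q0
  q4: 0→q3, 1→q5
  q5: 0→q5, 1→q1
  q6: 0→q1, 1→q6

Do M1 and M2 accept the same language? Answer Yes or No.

Yes

Exploring the product automaton M1 × M2 from the start pair (A, q2), following both machines on each input symbol, reaches 6 state pairs: (A, q2), (F, q0), (B, q4), (D, q3), (C, q5), (E, q1).
M1 accepts in {B, E} and M2 accepts in {q1, q4}. In every reachable pair the two components are either both accepting — (B, q4), (E, q1) — or both non-accepting, so no string is accepted by exactly one of the machines: L(M1) \ L(M2) and L(M2) \ L(M1) are both empty.
Hence every string is accepted by M1 iff it is accepted by M2, and the two languages coincide.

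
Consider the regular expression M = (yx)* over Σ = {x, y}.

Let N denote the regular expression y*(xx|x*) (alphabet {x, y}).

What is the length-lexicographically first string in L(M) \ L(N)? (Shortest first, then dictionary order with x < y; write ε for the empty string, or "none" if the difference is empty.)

The string yxyx is accepted by M but not by N.
No shorter string lies in the difference, and yxyx is the lexicographically first length-4 string in L(M) \ L(N).

yxyx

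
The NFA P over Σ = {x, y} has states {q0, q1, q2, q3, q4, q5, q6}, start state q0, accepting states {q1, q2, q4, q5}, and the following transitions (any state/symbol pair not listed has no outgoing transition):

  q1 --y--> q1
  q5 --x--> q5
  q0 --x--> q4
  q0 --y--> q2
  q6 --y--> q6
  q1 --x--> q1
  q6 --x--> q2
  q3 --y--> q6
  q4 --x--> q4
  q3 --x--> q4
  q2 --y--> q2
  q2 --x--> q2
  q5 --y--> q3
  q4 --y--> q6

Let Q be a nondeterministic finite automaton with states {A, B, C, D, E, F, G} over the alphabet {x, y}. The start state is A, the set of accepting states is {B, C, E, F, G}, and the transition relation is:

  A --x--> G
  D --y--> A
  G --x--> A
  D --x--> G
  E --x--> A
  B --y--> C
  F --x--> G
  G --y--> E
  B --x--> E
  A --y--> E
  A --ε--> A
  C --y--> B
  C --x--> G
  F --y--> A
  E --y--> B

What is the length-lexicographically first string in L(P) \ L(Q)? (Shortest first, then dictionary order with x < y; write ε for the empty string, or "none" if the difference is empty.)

xx

The string xx is accepted by P but not by Q.
No shorter string lies in the difference, and xx is the lexicographically first length-2 string in L(P) \ L(Q).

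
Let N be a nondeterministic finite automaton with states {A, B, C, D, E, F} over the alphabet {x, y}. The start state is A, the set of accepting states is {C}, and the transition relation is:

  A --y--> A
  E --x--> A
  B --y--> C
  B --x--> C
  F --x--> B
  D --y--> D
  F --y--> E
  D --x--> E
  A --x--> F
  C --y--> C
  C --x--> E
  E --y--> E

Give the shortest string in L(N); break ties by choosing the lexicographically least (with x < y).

xxx

A breadth-first search from A reaches an accepting state first via the path A → F → B → C on input xxx.
No string of length < 3 is accepted (BFS exhausts all shorter strings without reaching an accepting state), and xxx is the lexicographically least accepting string of length 3.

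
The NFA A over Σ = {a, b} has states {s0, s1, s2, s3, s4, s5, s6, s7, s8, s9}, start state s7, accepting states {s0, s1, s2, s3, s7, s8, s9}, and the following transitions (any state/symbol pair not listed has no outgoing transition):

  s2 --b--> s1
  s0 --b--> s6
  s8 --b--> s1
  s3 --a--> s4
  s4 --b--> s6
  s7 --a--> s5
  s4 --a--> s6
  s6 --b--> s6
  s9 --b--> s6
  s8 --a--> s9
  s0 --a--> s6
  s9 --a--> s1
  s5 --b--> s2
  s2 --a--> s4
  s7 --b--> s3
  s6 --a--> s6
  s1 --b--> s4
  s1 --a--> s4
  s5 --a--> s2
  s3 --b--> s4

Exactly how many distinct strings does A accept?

6

The useful subgraph on states {s1, s2, s3, s5, s7} is acyclic, so L(A) is finite; the longest accepting path visits 4 useful states, giving maximum string length 3.
Counting accepting paths from s7 by length: 1 of length 0, 1 of length 1, 2 of length 2, 2 of length 3. Total 6.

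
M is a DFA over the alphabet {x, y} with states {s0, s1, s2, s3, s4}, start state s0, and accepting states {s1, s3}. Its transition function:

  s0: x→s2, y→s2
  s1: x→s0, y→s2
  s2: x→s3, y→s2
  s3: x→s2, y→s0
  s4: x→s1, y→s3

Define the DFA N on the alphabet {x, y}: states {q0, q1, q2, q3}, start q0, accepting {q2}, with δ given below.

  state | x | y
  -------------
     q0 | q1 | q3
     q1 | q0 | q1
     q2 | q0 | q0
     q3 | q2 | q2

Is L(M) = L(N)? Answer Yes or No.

No

The string xx is accepted by M but rejected by N.
So L(M) ≠ L(N).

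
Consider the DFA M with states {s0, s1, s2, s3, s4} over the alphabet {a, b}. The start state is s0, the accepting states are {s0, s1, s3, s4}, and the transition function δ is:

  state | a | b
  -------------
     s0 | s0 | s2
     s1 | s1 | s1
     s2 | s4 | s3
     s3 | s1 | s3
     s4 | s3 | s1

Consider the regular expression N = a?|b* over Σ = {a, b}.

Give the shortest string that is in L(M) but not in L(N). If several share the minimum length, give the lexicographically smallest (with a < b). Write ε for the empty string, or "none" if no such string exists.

The string aa is accepted by M but not by N.
No shorter string lies in the difference, and aa is the lexicographically first length-2 string in L(M) \ L(N).

aa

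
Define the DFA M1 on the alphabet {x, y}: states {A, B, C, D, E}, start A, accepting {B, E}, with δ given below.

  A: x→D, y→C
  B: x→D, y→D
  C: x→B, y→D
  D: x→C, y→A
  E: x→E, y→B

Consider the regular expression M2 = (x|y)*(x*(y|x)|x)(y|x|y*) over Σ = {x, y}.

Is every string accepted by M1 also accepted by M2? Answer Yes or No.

Converting the expression M2 to a DFA (subset construction, then merging equivalent states) gives the minimal DFA with states {r0, r1}, start state r0, accepting states {r1} and transitions r0: x→r1, y→r1; r1: x→r1, y→r1.
Exploring the product automaton M1 × M2 from the start pair (A, r0), following both machines on each input symbol, reaches 5 state pairs: (A, r0), (D, r1), (C, r1), (A, r1), (B, r1).
M1 accepts in {B, E} and M2 accepts in {r1}. The reachable pairs whose M1-component is accepting are (B, r1); in each of them the M2-component is accepting too, so the product for L(M1) \ L(M2) (M1-component accepting, M2-component rejecting) has no reachable accepting pair and the difference is empty.
Hence every string in L(M1) is also in L(M2).

Yes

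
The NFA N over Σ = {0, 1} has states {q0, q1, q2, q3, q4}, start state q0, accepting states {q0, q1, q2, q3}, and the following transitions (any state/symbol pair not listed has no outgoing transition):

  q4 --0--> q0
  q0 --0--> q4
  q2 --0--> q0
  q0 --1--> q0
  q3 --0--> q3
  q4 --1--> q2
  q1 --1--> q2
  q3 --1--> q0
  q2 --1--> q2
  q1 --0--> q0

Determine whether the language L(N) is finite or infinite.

infinite

State q0 is reachable from the start and can reach an accepting state, and it lies on the cycle q0 → q0.
Traversing that cycle any number of times yields accepted strings of unbounded length, so the language is infinite.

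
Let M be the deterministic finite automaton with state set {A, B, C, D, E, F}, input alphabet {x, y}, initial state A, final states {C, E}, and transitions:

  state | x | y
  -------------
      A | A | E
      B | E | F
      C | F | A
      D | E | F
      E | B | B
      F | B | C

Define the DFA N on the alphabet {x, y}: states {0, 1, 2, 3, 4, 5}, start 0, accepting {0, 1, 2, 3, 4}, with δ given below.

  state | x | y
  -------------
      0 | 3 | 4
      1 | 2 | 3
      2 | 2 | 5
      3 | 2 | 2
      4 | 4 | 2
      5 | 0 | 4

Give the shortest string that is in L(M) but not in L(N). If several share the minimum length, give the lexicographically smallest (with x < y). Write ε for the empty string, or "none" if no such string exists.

xxy

The string xxy is accepted by M but not by N.
No shorter string lies in the difference, and xxy is the lexicographically first length-3 string in L(M) \ L(N).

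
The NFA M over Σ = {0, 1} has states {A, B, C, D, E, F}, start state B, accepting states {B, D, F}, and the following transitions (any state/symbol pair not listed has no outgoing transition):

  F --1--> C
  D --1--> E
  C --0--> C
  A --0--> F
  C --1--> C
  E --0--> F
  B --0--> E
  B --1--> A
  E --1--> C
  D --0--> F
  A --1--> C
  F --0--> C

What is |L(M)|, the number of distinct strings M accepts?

The useful subgraph on states {A, B, E, F} is acyclic, so L(M) is finite; the longest accepting path visits 3 useful states, giving maximum string length 2.
Counting accepting paths from B by length: 1 of length 0, 2 of length 2. Total 3.

3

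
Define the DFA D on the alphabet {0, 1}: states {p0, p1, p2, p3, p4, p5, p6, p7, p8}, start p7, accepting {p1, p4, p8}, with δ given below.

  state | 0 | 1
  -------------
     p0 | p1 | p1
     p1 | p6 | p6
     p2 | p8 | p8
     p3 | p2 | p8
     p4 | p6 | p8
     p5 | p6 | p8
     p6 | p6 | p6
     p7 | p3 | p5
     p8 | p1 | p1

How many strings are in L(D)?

The useful subgraph on states {p1, p2, p3, p5, p7, p8} is acyclic, so L(D) is finite; the longest accepting path visits 5 useful states, giving maximum string length 4.
Counting accepting paths from p7 by length: 2 of length 2, 6 of length 3, 4 of length 4. Total 12.

12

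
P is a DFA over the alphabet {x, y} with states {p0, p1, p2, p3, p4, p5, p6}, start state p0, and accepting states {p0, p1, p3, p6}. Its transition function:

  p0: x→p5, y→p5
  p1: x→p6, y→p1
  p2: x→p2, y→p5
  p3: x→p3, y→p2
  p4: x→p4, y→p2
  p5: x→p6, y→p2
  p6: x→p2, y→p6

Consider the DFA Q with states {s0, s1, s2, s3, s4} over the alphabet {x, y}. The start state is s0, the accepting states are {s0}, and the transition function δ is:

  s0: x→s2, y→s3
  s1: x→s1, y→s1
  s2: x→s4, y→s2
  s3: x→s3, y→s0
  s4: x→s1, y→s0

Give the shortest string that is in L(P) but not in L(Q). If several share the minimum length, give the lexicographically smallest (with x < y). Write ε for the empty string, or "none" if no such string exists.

The string xx is accepted by P but not by Q.
No shorter string lies in the difference, and xx is the lexicographically first length-2 string in L(P) \ L(Q).

xx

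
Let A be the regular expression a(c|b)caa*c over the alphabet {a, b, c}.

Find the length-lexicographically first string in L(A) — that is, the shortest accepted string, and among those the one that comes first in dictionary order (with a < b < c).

By inspection of the expression, no string of length less than 5 matches, and abcac is the lexicographically first match of length 5.

abcac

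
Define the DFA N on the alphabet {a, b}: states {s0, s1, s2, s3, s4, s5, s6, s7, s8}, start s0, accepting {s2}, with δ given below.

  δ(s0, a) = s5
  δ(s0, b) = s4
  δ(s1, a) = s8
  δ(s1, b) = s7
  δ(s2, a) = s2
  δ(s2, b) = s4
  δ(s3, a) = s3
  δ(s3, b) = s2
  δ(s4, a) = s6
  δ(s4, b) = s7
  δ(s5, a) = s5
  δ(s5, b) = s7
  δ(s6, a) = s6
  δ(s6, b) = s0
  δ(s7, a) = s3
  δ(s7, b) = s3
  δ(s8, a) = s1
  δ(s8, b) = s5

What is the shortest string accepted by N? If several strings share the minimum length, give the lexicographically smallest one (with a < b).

abab

A breadth-first search from s0 reaches an accepting state first via the path s0 → s5 → s7 → s3 → s2 on input abab.
No string of length < 4 is accepted (BFS exhausts all shorter strings without reaching an accepting state), and abab is the lexicographically least accepting string of length 4.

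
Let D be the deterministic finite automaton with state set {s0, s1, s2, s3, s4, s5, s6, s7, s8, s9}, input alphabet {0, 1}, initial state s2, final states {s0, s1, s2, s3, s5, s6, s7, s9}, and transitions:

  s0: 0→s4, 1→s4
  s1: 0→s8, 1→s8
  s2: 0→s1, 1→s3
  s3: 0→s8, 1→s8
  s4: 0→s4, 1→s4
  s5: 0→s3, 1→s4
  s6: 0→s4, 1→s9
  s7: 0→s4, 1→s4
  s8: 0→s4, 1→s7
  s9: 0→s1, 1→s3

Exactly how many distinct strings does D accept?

The useful subgraph on states {s1, s2, s3, s7, s8} is acyclic, so L(D) is finite; the longest accepting path visits 4 useful states, giving maximum string length 3.
Counting accepting paths from s2 by length: 1 of length 0, 2 of length 1, 4 of length 3. Total 7.

7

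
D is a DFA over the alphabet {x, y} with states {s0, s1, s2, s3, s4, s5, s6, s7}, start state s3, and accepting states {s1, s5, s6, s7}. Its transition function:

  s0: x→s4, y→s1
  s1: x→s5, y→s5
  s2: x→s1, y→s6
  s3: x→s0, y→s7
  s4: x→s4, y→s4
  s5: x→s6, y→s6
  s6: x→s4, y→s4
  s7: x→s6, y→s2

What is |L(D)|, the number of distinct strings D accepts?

17

The useful subgraph on states {s0, s1, s2, s3, s5, s6, s7} is acyclic, so L(D) is finite; the longest accepting path visits 6 useful states, giving maximum string length 5.
Counting accepting paths from s3 by length: 1 of length 1, 2 of length 2, 4 of length 3, 6 of length 4, 4 of length 5. Total 17.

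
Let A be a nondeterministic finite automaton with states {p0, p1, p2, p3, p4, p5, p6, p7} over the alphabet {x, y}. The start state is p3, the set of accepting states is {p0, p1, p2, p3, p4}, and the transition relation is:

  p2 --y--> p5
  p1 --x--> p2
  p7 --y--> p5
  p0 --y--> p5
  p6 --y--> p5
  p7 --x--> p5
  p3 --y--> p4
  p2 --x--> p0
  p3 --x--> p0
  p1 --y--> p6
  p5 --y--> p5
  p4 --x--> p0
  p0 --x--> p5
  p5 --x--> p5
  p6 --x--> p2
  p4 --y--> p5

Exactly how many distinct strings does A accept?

4

The useful subgraph on states {p0, p3, p4} is acyclic, so L(A) is finite; the longest accepting path visits 3 useful states, giving maximum string length 2.
Counting accepting paths from p3 by length: 1 of length 0, 2 of length 1, 1 of length 2. Total 4.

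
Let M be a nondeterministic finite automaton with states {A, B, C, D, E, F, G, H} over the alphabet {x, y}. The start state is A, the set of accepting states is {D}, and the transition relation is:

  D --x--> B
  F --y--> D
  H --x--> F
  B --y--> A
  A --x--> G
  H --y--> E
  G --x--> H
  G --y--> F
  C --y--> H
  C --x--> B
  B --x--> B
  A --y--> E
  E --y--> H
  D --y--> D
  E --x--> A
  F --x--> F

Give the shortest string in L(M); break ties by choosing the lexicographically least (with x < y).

A breadth-first search from A reaches an accepting state first via the path A → G → F → D on input xyy.
No string of length < 3 is accepted (BFS exhausts all shorter strings without reaching an accepting state), and xyy is the lexicographically least accepting string of length 3.

xyy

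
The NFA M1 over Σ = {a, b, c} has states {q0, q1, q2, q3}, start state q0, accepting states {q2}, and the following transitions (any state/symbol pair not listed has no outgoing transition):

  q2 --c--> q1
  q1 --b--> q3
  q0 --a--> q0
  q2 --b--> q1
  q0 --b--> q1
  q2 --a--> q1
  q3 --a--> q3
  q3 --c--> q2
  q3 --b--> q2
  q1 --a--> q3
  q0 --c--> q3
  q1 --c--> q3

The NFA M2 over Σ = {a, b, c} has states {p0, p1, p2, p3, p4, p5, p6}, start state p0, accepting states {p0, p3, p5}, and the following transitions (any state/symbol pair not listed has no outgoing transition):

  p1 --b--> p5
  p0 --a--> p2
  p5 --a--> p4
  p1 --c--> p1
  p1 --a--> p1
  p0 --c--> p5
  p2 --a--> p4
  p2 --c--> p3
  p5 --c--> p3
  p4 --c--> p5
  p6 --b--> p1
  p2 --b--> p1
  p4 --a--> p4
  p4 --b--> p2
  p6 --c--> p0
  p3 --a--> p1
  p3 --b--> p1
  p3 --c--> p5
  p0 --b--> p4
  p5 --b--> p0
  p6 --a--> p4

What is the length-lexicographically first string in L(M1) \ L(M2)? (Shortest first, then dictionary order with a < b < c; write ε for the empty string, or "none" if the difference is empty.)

acb

The string acb is accepted by M1 but not by M2.
No shorter string lies in the difference, and acb is the lexicographically first length-3 string in L(M1) \ L(M2).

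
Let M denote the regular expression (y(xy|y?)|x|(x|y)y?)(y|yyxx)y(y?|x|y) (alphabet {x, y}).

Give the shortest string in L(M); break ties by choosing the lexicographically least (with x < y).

By inspection of the expression, no string of length less than 3 matches, and xyy is the lexicographically first match of length 3.

xyy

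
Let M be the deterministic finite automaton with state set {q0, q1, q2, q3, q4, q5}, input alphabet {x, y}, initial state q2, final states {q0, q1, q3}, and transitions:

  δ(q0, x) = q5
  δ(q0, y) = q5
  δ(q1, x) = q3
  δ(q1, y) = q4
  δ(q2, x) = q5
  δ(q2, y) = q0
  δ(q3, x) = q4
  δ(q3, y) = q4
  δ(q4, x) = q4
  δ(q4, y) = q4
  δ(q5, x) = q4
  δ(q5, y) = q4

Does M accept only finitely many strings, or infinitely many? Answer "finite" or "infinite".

The useful states (reachable from q2 and able to reach an accepting state) are {q0, q2}.
Restricted to these states the transition graph has no cycle, so every accepting path has bounded length and L is finite.

finite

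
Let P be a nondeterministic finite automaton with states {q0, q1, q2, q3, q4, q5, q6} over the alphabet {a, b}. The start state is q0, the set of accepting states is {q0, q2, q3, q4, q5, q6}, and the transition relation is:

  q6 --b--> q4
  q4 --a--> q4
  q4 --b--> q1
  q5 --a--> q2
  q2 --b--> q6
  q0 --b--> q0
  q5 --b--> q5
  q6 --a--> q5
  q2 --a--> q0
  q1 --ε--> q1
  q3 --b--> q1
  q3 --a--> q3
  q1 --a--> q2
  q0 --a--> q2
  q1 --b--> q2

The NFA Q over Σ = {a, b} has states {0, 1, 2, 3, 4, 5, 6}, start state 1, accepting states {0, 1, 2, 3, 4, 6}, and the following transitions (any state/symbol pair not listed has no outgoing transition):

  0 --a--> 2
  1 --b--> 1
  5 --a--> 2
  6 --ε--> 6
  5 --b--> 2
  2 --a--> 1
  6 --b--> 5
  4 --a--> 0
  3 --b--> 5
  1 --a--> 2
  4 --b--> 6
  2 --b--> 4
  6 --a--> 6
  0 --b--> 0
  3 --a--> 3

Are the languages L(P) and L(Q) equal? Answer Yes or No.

Yes

Exploring the product automaton P × Q from the start pair (q0, 1), following both machines on each input symbol, reaches 6 state pairs: (q0, 1), (q2, 2), (q6, 4), (q5, 0), (q4, 6), (q1, 5).
P accepts in {q0, q2, q3, q4, q5, q6} and Q accepts in {0, 1, 2, 3, 4, 6}. In every reachable pair the two components are either both accepting — (q0, 1), (q2, 2), (q6, 4), (q5, 0), (q4, 6) — or both non-accepting, so no string is accepted by exactly one of the machines: L(P) \ L(Q) and L(Q) \ L(P) are both empty.
Hence every string is accepted by P iff it is accepted by Q, and the two languages coincide.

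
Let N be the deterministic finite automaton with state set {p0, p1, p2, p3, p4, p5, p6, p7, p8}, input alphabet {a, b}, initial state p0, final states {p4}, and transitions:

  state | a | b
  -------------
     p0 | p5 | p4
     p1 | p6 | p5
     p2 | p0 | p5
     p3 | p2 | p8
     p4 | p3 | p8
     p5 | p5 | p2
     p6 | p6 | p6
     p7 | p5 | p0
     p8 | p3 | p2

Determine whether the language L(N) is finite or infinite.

State p0 is reachable from the start and can reach an accepting state, and it lies on the cycle p0 → p4 → p8 → p2 → p0.
Traversing that cycle any number of times yields accepted strings of unbounded length, so the language is infinite.

infinite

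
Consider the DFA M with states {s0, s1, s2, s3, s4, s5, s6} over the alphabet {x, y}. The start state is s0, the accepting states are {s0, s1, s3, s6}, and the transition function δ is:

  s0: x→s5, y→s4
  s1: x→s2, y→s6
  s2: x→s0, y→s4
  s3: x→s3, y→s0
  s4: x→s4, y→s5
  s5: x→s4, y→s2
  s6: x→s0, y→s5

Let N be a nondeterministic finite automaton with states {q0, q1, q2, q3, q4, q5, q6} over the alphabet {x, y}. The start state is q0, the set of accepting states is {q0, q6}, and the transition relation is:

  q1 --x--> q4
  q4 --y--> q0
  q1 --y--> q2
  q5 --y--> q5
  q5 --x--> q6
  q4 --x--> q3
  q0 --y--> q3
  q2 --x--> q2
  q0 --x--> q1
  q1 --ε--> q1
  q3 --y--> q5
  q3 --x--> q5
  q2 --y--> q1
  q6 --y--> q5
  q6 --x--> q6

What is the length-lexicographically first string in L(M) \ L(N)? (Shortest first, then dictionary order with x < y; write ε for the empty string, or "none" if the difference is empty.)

The string xyx is accepted by M but not by N.
No shorter string lies in the difference, and xyx is the lexicographically first length-3 string in L(M) \ L(N).

xyx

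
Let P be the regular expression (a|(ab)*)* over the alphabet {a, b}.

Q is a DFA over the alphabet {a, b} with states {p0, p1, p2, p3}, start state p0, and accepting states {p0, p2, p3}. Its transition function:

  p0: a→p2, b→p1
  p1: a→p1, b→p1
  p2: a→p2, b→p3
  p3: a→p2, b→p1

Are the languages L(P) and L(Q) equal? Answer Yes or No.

Converting the expression P to a DFA (subset construction, then merging equivalent states) gives the minimal DFA with states {r0, r1, r2}, start state r0, accepting states {r0, r1} and transitions r0: a→r1, b→r2; r1: a→r1, b→r0; r2: a→r2, b→r2.
Exploring the product automaton P × Q from the start pair (r0, p0), following both machines on each input symbol, reaches 4 state pairs: (r0, p0), (r1, p2), (r2, p1), (r0, p3).
P accepts in {r0, r1} and Q accepts in {p0, p2, p3}. In every reachable pair the two components are either both accepting — (r0, p0), (r1, p2), (r0, p3) — or both non-accepting, so no string is accepted by exactly one of the machines: L(P) \ L(Q) and L(Q) \ L(P) are both empty.
Hence every string is accepted by P iff it is accepted by Q, and the two languages coincide.

Yes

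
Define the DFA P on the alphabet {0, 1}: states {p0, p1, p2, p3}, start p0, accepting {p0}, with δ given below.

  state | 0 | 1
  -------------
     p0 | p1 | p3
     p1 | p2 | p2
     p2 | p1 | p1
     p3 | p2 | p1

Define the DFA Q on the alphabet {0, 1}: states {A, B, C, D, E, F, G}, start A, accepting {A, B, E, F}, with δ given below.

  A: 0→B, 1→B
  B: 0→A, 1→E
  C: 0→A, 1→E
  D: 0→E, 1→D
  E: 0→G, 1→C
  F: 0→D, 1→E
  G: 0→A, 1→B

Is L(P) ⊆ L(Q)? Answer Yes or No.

Exploring the product automaton P × Q from the start pair (p0, A), following both machines on each input symbol, reaches 12 state pairs: (p0, A), (p1, B), (p3, B), (p2, A), (p2, E), (p1, E), (p1, G), (p1, C), (p2, G), (p2, C), (p2, B), (p1, A).
P accepts in {p0} and Q accepts in {A, B, E, F}. The reachable pairs whose P-component is accepting are (p0, A); in each of them the Q-component is accepting too, so the product for L(P) \ L(Q) (P-component accepting, Q-component rejecting) has no reachable accepting pair and the difference is empty.
Hence every string in L(P) is also in L(Q).

Yes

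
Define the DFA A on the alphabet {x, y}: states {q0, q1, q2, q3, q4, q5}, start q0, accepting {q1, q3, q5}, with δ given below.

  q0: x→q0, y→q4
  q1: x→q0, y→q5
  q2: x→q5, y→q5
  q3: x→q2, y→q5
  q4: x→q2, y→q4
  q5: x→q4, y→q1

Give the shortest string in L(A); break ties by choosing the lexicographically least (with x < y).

yxx

A breadth-first search from q0 reaches an accepting state first via the path q0 → q4 → q2 → q5 on input yxx.
No string of length < 3 is accepted (BFS exhausts all shorter strings without reaching an accepting state), and yxx is the lexicographically least accepting string of length 3.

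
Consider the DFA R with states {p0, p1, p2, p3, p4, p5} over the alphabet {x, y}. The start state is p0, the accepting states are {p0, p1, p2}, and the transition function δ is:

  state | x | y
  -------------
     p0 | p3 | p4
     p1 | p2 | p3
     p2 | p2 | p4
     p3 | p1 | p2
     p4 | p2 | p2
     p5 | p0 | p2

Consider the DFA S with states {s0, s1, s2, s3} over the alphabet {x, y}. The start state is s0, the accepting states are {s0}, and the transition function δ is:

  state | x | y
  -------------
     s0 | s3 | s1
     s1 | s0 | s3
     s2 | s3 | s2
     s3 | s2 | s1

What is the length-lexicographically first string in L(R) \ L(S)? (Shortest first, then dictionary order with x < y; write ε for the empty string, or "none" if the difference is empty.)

xx

The string xx is accepted by R but not by S.
No shorter string lies in the difference, and xx is the lexicographically first length-2 string in L(R) \ L(S).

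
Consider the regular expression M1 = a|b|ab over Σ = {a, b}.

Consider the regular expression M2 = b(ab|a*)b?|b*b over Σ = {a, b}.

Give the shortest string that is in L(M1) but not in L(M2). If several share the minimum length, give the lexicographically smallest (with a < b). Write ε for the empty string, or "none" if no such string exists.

The string a is accepted by M1 but not by M2.
No shorter string lies in the difference, and a is the lexicographically first length-1 string in L(M1) \ L(M2).

a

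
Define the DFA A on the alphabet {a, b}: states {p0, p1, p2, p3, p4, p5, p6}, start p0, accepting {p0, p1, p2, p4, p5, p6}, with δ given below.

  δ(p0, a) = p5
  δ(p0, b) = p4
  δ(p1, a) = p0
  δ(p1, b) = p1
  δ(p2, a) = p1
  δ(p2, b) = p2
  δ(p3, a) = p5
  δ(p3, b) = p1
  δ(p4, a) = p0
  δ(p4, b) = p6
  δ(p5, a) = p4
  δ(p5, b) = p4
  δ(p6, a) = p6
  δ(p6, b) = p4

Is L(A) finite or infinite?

State p0 is reachable from the start and can reach an accepting state, and it lies on the cycle p0 → p4 → p0.
Traversing that cycle any number of times yields accepted strings of unbounded length, so the language is infinite.

infinite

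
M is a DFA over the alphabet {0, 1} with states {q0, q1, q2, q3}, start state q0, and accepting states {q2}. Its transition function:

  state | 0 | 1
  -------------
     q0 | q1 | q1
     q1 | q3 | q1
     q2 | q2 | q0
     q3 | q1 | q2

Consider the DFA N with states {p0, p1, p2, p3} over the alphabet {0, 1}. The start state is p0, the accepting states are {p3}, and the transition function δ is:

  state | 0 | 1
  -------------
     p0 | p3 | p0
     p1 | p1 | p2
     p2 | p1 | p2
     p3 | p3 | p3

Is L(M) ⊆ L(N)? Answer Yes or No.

Exploring the product automaton M × N from the start pair (q0, p0), following both machines on each input symbol, reaches 6 state pairs: (q0, p0), (q1, p3), (q1, p0), (q3, p3), (q2, p3), (q0, p3).
M accepts in {q2} and N accepts in {p3}. The reachable pairs whose M-component is accepting are (q2, p3); in each of them the N-component is accepting too, so the product for L(M) \ L(N) (M-component accepting, N-component rejecting) has no reachable accepting pair and the difference is empty.
Hence every string in L(M) is also in L(N).

Yes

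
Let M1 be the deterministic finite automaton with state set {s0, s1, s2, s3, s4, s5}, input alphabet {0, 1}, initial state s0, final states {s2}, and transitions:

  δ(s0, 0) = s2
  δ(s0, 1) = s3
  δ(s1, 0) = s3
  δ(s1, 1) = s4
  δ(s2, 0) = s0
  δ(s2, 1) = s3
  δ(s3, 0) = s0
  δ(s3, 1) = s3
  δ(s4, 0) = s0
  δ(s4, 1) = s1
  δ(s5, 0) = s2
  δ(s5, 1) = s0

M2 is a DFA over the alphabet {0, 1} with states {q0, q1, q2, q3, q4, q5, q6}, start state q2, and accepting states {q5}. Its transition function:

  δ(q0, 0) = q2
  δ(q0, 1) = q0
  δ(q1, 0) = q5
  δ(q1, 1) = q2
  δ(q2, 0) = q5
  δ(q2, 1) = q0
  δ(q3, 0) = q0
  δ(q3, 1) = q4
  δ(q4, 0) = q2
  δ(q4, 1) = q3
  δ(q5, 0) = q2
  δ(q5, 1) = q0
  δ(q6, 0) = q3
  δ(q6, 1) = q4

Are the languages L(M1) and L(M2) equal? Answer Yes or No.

Exploring the product automaton M1 × M2 from the start pair (s0, q2), following both machines on each input symbol, reaches 3 state pairs: (s0, q2), (s2, q5), (s3, q0).
M1 accepts in {s2} and M2 accepts in {q5}. In every reachable pair the two components are either both accepting — (s2, q5) — or both non-accepting, so no string is accepted by exactly one of the machines: L(M1) \ L(M2) and L(M2) \ L(M1) are both empty.
Hence every string is accepted by M1 iff it is accepted by M2, and the two languages coincide.

Yes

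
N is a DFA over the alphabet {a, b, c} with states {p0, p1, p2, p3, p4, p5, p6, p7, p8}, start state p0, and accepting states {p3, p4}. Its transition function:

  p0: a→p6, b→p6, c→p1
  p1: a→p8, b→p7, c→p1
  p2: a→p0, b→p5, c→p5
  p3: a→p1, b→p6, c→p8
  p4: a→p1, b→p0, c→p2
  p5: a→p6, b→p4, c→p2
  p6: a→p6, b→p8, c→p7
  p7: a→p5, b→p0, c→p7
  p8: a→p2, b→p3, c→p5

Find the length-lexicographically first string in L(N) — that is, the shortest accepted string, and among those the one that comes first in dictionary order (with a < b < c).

abb

A breadth-first search from p0 reaches an accepting state first via the path p0 → p6 → p8 → p3 on input abb.
No string of length < 3 is accepted (BFS exhausts all shorter strings without reaching an accepting state), and abb is the lexicographically least accepting string of length 3.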